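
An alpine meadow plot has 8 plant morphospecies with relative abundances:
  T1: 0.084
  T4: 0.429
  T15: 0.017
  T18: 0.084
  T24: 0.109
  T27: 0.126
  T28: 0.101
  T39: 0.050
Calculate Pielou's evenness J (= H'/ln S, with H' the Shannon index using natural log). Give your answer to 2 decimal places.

0.83

H' = −Σ pᵢ ln pᵢ = −((-0.2081) + (-0.3631) + (-0.0693) + (-0.2081) + (-0.2416) + (-0.2610) + (-0.2316) + (-0.1498)) = 1.7324 (working shown to 4 dp, full precision carried).
With S = 8 species, ln S = 2.0794, so J = 1.7324/2.0794 = 0.8331, i.e. 0.83 to 2 decimal places.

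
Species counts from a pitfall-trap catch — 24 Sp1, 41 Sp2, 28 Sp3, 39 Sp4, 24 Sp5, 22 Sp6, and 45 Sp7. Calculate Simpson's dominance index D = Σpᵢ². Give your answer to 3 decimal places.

0.154

Total N = 24+41+28+39+24+22+45 = 223, so the proportions are 0.10762, 0.18386, 0.12556, 0.17489, 0.10762, 0.09865, 0.20179 (working shown to 5 dp, full precision carried).
D = 0.10762² + 0.18386² + 0.12556² + 0.17489² + 0.10762² + 0.09865² + 0.20179² = 0.01158 + 0.03380 + 0.01577 + 0.03059 + 0.01158 + 0.00973 + 0.04072 = 0.15377.
To 3 decimal places, D = 0.154.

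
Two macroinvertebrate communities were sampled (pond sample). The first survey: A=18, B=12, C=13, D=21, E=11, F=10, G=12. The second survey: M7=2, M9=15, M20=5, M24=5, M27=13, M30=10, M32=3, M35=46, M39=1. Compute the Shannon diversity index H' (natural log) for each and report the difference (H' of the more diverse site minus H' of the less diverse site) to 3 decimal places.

0.245

The first survey: N=97, proportions 0.185567, 0.1237113, 0.1340206, 0.2164948, 0.1134021, 0.1030928, 0.1237113, giving H' = 1.9113454 (working shown to 7 dp, full precision carried).
The second survey: N=100, proportions 0.02, 0.15, 0.05, 0.05, 0.13, 0.1, 0.03, 0.46, 0.01, giving H' = 1.6663206.
Difference = |1.9113454 − 1.6663206| = 0.2450248, i.e. 0.245 to 3 decimal places.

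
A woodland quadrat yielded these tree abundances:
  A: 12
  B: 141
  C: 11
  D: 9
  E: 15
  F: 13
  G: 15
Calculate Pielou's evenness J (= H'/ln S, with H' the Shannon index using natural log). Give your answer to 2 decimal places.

Total N = 12+141+11+9+15+13+15 = 216, so the proportions are 0.0556, 0.6528, 0.0509, 0.0417, 0.0694, 0.0602, 0.0694 (working shown to 4 dp, full precision carried).
H' = −Σ pᵢ ln pᵢ = −((-0.1606) + (-0.2784) + (-0.1516) + (-0.1324) + (-0.1852) + (-0.1691) + (-0.1852)) = 1.2626.
With S = 7 species, ln S = 1.9459, so J = 1.2626/1.9459 = 0.6489, i.e. 0.65 to 2 decimal places.

0.65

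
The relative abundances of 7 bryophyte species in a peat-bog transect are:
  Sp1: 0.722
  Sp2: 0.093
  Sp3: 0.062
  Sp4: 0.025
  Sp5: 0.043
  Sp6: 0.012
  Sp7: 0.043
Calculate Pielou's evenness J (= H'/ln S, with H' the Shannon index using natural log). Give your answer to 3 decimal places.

H' = −Σ pᵢ ln pᵢ = −((-0.23518) + (-0.22089) + (-0.17240) + (-0.09222) + (-0.13530) + (-0.05307) + (-0.13530)) = 1.04437 (working shown to 5 dp, full precision carried).
With S = 7 species, ln S = 1.94591, so J = 1.04437/1.94591 = 0.53670, i.e. 0.537 to 3 decimal places.

0.537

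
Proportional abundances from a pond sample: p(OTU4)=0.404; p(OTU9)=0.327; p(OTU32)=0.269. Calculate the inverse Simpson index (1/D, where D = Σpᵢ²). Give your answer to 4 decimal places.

D = 0.404² + 0.327² + 0.269² = 0.1632160 + 0.1069290 + 0.0723610 = 0.3425060 (working shown to 7 dp, full precision carried).
So 1/D = 2.919657, i.e. 2.9197 to 4 decimal places.

2.9197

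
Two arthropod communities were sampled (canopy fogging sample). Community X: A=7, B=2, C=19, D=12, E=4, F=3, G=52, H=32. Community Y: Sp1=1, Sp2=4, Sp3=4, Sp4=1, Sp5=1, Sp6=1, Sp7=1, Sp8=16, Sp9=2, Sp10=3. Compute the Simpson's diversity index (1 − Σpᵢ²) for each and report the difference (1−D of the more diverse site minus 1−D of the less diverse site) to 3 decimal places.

Community X: N=131, proportions 0.053435, 0.015267, 0.145038, 0.091603, 0.030534, 0.022901, 0.396947, 0.244275, giving 1−D = 0.748791 (working shown to 6 dp, full precision carried).
Community Y: N=34, proportions 0.029412, 0.117647, 0.117647, 0.029412, 0.029412, 0.029412, 0.029412, 0.470588, 0.058824, 0.088235, giving 1−D = 0.735294.
Difference = |0.748791 − 0.735294| = 0.013497, i.e. 0.013 to 3 decimal places.

0.013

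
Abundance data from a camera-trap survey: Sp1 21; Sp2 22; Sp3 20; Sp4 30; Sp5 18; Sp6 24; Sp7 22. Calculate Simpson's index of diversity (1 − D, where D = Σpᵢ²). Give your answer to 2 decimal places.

0.85

Total N = 21+22+20+30+18+24+22 = 157, so the proportions are 0.1338, 0.1401, 0.1274, 0.1911, 0.1146, 0.1529, 0.1401 (working shown to 4 dp, full precision carried).
D = 0.1338² + 0.1401² + 0.1274² + 0.1911² + 0.1146² + 0.1529² + 0.1401² = 0.0179 + 0.0196 + 0.0162 + 0.0365 + 0.0131 + 0.0234 + 0.0196 = 0.1464.
So 1 − D = 0.8536, i.e. 0.85 to 2 decimal places.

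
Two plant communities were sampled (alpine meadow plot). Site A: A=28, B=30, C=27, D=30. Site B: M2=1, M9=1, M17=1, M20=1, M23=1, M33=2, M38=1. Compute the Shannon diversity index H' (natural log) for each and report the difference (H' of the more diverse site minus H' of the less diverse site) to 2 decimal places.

Site A: N=115, proportions 0.2435, 0.2609, 0.2348, 0.2609, giving H' = 1.3853 (working shown to 4 dp, full precision carried).
Site B: N=8, proportions 0.125, 0.125, 0.125, 0.125, 0.125, 0.25, 0.125, giving H' = 1.9062.
Difference = |1.3853 − 1.9062| = 0.5209, i.e. 0.52 to 2 decimal places.

0.52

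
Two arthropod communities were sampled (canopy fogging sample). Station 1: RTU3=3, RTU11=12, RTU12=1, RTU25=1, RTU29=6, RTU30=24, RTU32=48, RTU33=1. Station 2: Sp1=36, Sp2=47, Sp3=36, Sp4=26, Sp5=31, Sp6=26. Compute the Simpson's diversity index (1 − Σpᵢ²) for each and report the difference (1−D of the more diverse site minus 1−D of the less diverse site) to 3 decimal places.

0.159

Station 1: N=96, proportions 0.03125, 0.125, 0.01041667, 0.01041667, 0.0625, 0.25, 0.5, 0.01041667, giving 1−D = 0.66666667 (working shown to 8 dp, full precision carried).
Station 2: N=202, proportions 0.17821782, 0.23267327, 0.17821782, 0.12871287, 0.15346535, 0.12871287, giving 1−D = 0.82565435.
Difference = |0.66666667 − 0.82565435| = 0.15898768, i.e. 0.159 to 3 decimal places.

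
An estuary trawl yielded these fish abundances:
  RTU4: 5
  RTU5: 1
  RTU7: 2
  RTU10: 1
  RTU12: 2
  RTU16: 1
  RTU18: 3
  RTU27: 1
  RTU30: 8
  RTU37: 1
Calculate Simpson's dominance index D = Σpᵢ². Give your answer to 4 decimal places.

Total N = 5+1+2+1+2+1+3+1+8+1 = 25, so the proportions are 0.2, 0.04, 0.08, 0.04, 0.08, 0.04, 0.12, 0.04, 0.32, 0.04 (working shown to 6 dp, full precision carried).
D = 0.2² + 0.04² + 0.08² + 0.04² + 0.08² + 0.04² + 0.12² + 0.04² + 0.32² + 0.04² = 0.040000 + 0.001600 + 0.006400 + 0.001600 + 0.006400 + 0.001600 + 0.014400 + 0.001600 + 0.102400 + 0.001600 = 0.177600.
To 4 decimal places, D = 0.1776.

0.1776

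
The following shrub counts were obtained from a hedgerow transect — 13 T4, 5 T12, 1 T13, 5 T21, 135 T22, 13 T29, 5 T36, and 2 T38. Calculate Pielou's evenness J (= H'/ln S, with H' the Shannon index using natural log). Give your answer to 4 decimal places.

0.4678

Total N = 13+5+1+5+135+13+5+2 = 179, so the proportions are 0.072626, 0.027933, 0.005587, 0.027933, 0.75419, 0.072626, 0.027933, 0.011173 (working shown to 6 dp, full precision carried).
H' = −Σ pᵢ ln pᵢ = −((-0.190456) + (-0.099943) + (-0.028980) + (-0.099943) + (-0.212765) + (-0.190456) + (-0.099943) + (-0.050215)) = 0.972701.
With S = 8 species, ln S = 2.079442, so J = 0.972701/2.079442 = 0.467770, i.e. 0.4678 to 4 decimal places.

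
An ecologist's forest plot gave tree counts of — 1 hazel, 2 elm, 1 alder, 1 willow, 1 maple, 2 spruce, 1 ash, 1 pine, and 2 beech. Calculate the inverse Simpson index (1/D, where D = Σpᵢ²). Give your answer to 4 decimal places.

Total N = 1+2+1+1+1+2+1+1+2 = 12, so the proportions are 0.08333333, 0.16666667, 0.08333333, 0.08333333, 0.08333333, 0.16666667, 0.08333333, 0.08333333, 0.16666667 (working shown to 8 dp, full precision carried).
D = 0.08333333² + 0.16666667² + 0.08333333² + 0.08333333² + 0.08333333² + 0.16666667² + 0.08333333² + 0.08333333² + 0.16666667² = 0.00694444 + 0.02777778 + 0.00694444 + 0.00694444 + 0.00694444 + 0.02777778 + 0.00694444 + 0.00694444 + 0.02777778 = 0.12500000.
So 1/D = 8.000000, i.e. 8.0000 to 4 decimal places.

8.0000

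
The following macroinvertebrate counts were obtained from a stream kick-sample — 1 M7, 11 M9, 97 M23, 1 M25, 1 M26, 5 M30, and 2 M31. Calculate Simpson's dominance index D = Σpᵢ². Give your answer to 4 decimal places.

Total N = 1+11+97+1+1+5+2 = 118, so the proportions are 0.008475, 0.09322, 0.822034, 0.008475, 0.008475, 0.042373, 0.016949 (working shown to 6 dp, full precision carried).
D = 0.008475² + 0.09322² + 0.822034² + 0.008475² + 0.008475² + 0.042373² + 0.016949² = 0.000072 + 0.008690 + 0.675740 + 0.000072 + 0.000072 + 0.001795 + 0.000287 = 0.686728.
To 4 decimal places, D = 0.6867.

0.6867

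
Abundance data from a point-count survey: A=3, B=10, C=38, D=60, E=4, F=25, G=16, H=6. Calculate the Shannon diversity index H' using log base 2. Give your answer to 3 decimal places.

Total N = 3+10+38+60+4+25+16+6 = 162, so the proportions are 0.01852, 0.06173, 0.23457, 0.37037, 0.02469, 0.15432, 0.09877, 0.03704 (working shown to 5 dp, full precision carried).
Each pᵢ log₂ pᵢ term: 0.01852×(-5.75489)=-0.10657, 0.06173×(-4.01792)=-0.24802, 0.23457×(-2.09192)=-0.49070, 0.37037×(-1.43296)=-0.53073, 0.02469×(-5.33985)=-0.13185, 0.15432×(-2.69599)=-0.41605, 0.09877×(-3.33985)=-0.32986, 0.03704×(-4.75489)=-0.17611.
Sum = -2.42988, so H' = 2.430.

2.430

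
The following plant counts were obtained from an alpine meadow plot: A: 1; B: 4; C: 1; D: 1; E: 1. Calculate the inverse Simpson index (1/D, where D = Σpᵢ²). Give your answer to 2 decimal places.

Total N = 1+4+1+1+1 = 8, so the proportions are 0.125, 0.5, 0.125, 0.125, 0.125 (working shown to 6 dp, full precision carried).
D = 0.125² + 0.5² + 0.125² + 0.125² + 0.125² = 0.015625 + 0.250000 + 0.015625 + 0.015625 + 0.015625 = 0.312500.
So 1/D = 3.2000, i.e. 3.20 to 2 decimal places.

3.20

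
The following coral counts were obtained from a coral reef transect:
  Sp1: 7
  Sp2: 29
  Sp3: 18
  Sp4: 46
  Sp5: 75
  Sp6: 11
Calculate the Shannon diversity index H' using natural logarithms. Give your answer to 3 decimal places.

1.518

Total N = 7+29+18+46+75+11 = 186, so the proportions are 0.03763, 0.15591, 0.09677, 0.24731, 0.40323, 0.05914 (working shown to 5 dp, full precision carried).
Each pᵢ ln pᵢ term: 0.03763×(-3.27984)=-0.12343, 0.15591×(-1.85845)=-0.28976, 0.09677×(-2.33537)=-0.22600, 0.24731×(-1.39711)=-0.34552, 0.40323×(-0.90826)=-0.36623, 0.05914×(-2.82785)=-0.16724.
Sum = -1.51819, so H' = 1.518.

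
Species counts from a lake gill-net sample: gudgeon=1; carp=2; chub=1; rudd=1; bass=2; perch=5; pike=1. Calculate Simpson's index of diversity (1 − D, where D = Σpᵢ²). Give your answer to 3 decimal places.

Total N = 1+2+1+1+2+5+1 = 13, so the proportions are 0.07692, 0.15385, 0.07692, 0.07692, 0.15385, 0.38462, 0.07692 (working shown to 5 dp, full precision carried).
D = 0.07692² + 0.15385² + 0.07692² + 0.07692² + 0.15385² + 0.38462² + 0.07692² = 0.00592 + 0.02367 + 0.00592 + 0.00592 + 0.02367 + 0.14793 + 0.00592 = 0.21893.
So 1 − D = 0.78107, i.e. 0.781 to 3 decimal places.

0.781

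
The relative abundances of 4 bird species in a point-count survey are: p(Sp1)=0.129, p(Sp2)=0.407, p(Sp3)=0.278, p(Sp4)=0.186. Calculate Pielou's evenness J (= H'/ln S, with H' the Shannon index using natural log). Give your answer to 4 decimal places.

0.9369

H' = −Σ pᵢ ln pᵢ = −((-0.264185) + (-0.365869) + (-0.355877) + (-0.312854)) = 1.298785 (working shown to 6 dp, full precision carried).
With S = 4 species, ln S = 1.386294, so J = 1.298785/1.386294 = 0.936875, i.e. 0.9369 to 4 decimal places.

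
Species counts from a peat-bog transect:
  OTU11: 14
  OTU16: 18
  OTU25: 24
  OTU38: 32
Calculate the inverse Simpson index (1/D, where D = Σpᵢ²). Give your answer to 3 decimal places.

Total N = 14+18+24+32 = 88, so the proportions are 0.1590909, 0.2045455, 0.2727273, 0.3636364 (working shown to 7 dp, full precision carried).
D = 0.1590909² + 0.2045455² + 0.2727273² + 0.3636364² = 0.0253099 + 0.0418388 + 0.0743802 + 0.1322314 = 0.2737603.
So 1/D = 3.65283, i.e. 3.653 to 3 decimal places.

3.653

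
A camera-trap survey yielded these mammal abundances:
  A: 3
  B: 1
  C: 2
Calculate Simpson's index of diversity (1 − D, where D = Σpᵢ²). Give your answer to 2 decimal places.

Total N = 3+1+2 = 6, so the proportions are 0.5, 0.1667, 0.3333 (working shown to 4 dp, full precision carried).
D = 0.5² + 0.1667² + 0.3333² = 0.2500 + 0.0278 + 0.1111 = 0.3889.
So 1 − D = 0.6111, i.e. 0.61 to 2 decimal places.

0.61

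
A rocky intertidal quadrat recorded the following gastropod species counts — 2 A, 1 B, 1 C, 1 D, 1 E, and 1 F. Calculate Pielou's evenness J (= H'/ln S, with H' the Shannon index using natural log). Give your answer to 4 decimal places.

Total N = 2+1+1+1+1+1 = 7, so the proportions are 0.285714, 0.142857, 0.142857, 0.142857, 0.142857, 0.142857 (working shown to 6 dp, full precision carried).
H' = −Σ pᵢ ln pᵢ = −((-0.357932) + (-0.277987) + (-0.277987) + (-0.277987) + (-0.277987) + (-0.277987)) = 1.747868.
With S = 6 species, ln S = 1.791759, so J = 1.747868/1.791759 = 0.975504, i.e. 0.9755 to 4 decimal places.

0.9755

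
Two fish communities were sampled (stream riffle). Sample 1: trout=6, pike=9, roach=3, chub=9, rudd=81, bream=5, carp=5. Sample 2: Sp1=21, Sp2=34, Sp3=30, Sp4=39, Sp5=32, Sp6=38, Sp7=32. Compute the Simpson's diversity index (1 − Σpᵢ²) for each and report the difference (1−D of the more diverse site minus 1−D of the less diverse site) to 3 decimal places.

Sample 1: N=118, proportions 0.05085, 0.07627, 0.02542, 0.07627, 0.68644, 0.04237, 0.04237, giving 1−D = 0.51034 (working shown to 5 dp, full precision carried).
Sample 2: N=226, proportions 0.09292, 0.15044, 0.13274, 0.17257, 0.14159, 0.16814, 0.14159, giving 1−D = 0.85296.
Difference = |0.51034 − 0.85296| = 0.34262, i.e. 0.343 to 3 decimal places.

0.343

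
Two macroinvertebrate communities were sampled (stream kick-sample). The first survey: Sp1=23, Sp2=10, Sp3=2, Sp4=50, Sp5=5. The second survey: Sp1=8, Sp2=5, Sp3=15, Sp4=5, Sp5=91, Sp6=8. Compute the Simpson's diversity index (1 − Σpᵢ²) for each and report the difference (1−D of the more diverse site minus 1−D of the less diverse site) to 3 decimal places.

0.109

The first survey: N=90, proportions 0.255556, 0.111111, 0.022222, 0.555556, 0.055556, giving 1−D = 0.610123 (working shown to 6 dp, full precision carried).
The second survey: N=132, proportions 0.060606, 0.037879, 0.113636, 0.037879, 0.689394, 0.060606, giving 1−D = 0.501607.
Difference = |0.610123 − 0.501607| = 0.108516, i.e. 0.109 to 3 decimal places.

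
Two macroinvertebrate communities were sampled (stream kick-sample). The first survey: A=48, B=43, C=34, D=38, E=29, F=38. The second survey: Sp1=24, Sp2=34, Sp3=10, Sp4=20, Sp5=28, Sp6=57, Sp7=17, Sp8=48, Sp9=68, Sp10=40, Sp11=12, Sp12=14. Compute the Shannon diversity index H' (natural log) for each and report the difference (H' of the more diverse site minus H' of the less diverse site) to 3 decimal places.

The first survey: N=230, proportions 0.2087, 0.18696, 0.14783, 0.16522, 0.12609, 0.16522, giving H' = 1.77915 (working shown to 5 dp, full precision carried).
The second survey: N=372, proportions 0.06452, 0.0914, 0.02688, 0.05376, 0.07527, 0.15323, 0.0457, 0.12903, 0.1828, 0.10753, 0.03226, 0.03763, giving H' = 2.32186.
Difference = |1.77915 − 2.32186| = 0.54271, i.e. 0.543 to 3 decimal places.

0.543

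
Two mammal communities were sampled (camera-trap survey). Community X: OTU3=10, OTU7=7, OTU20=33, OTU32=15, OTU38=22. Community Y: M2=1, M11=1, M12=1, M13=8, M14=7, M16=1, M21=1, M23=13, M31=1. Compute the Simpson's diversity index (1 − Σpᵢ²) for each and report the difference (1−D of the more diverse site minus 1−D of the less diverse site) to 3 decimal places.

Community X: N=87, proportions 0.11494, 0.08046, 0.37931, 0.17241, 0.25287, giving 1−D = 0.74277 (working shown to 5 dp, full precision carried).
Community Y: N=34, proportions 0.02941, 0.02941, 0.02941, 0.23529, 0.20588, 0.02941, 0.02941, 0.38235, 0.02941, giving 1−D = 0.75087.
Difference = |0.74277 − 0.75087| = 0.00810, i.e. 0.008 to 3 decimal places.

0.008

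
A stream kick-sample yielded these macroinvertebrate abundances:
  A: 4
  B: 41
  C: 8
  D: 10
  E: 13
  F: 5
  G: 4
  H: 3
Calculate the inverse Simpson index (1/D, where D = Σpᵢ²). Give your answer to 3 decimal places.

3.723

Total N = 4+41+8+10+13+5+4+3 = 88, so the proportions are 0.0454545, 0.4659091, 0.0909091, 0.1136364, 0.1477273, 0.0568182, 0.0454545, 0.0340909 (working shown to 7 dp, full precision carried).
D = 0.0454545² + 0.4659091² + 0.0909091² + 0.1136364² + 0.1477273² + 0.0568182² + 0.0454545² + 0.0340909² = 0.0020661 + 0.2170713 + 0.0082645 + 0.0129132 + 0.0218233 + 0.0032283 + 0.0020661 + 0.0011622 = 0.2685950.
So 1/D = 3.72308, i.e. 3.723 to 3 decimal places.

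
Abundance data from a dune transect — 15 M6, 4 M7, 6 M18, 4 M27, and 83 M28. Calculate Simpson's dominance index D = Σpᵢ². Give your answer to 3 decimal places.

Total N = 15+4+6+4+83 = 112, so the proportions are 0.13393, 0.03571, 0.05357, 0.03571, 0.74107 (working shown to 5 dp, full precision carried).
D = 0.13393² + 0.03571² + 0.05357² + 0.03571² + 0.74107² = 0.01794 + 0.00128 + 0.00287 + 0.00128 + 0.54919 = 0.57254.
To 3 decimal places, D = 0.573.

0.573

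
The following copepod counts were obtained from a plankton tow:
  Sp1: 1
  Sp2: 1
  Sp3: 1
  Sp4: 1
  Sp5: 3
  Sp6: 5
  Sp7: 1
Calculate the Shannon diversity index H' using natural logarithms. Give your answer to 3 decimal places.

1.692

Total N = 1+1+1+1+3+5+1 = 13, so the proportions are 0.07692, 0.07692, 0.07692, 0.07692, 0.23077, 0.38462, 0.07692 (working shown to 5 dp, full precision carried).
Each pᵢ ln pᵢ term: 0.07692×(-2.56495)=-0.19730, 0.07692×(-2.56495)=-0.19730, 0.07692×(-2.56495)=-0.19730, 0.07692×(-2.56495)=-0.19730, 0.23077×(-1.46634)=-0.33839, 0.38462×(-0.95551)=-0.36750, 0.07692×(-2.56495)=-0.19730.
Sum = -1.69241, so H' = 1.692.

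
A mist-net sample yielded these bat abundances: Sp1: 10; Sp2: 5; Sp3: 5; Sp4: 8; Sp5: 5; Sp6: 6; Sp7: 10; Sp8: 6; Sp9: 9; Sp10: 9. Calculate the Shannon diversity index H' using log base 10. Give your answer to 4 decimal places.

0.9835

Total N = 10+5+5+8+5+6+10+6+9+9 = 73, so the proportions are 0.1369863, 0.0684932, 0.0684932, 0.109589, 0.0684932, 0.0821918, 0.1369863, 0.0821918, 0.1232877, 0.1232877 (working shown to 7 dp, full precision carried).
Each pᵢ log₁₀ pᵢ term: 0.1369863×(-0.8633229)=-0.1182634, 0.0684932×(-1.1643529)=-0.0797502, 0.0684932×(-1.1643529)=-0.0797502, 0.109589×(-0.9602329)=-0.1052310, 0.0684932×(-1.1643529)=-0.0797502, 0.0821918×(-1.0851716)=-0.0891922, 0.1369863×(-0.8633229)=-0.1182634, 0.0821918×(-1.0851716)=-0.0891922, 0.1232877×(-0.9090804)=-0.1120784, 0.1232877×(-0.9090804)=-0.1120784.
Sum = -0.9835496, so H' = 0.9835.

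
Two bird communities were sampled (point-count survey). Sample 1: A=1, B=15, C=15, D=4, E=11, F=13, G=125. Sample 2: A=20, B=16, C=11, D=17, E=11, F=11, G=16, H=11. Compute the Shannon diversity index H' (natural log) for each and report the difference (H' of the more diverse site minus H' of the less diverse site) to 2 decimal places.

Sample 1: N=184, proportions 0.0054, 0.0815, 0.0815, 0.0217, 0.0598, 0.0707, 0.6793, giving H' = 1.1386 (working shown to 4 dp, full precision carried).
Sample 2: N=113, proportions 0.177, 0.1416, 0.0973, 0.1504, 0.0973, 0.0973, 0.1416, 0.0973, giving H' = 2.0521.
Difference = |1.1386 − 2.0521| = 0.9135, i.e. 0.91 to 2 decimal places.

0.91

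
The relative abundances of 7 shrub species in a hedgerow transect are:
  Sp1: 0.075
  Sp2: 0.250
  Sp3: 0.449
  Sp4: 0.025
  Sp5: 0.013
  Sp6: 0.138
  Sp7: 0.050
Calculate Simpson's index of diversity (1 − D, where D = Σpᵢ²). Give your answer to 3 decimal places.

0.708

D = 0.075² + 0.25² + 0.449² + 0.025² + 0.013² + 0.138² + 0.05² = 0.00562 + 0.06250 + 0.20160 + 0.00063 + 0.00017 + 0.01904 + 0.00250 = 0.29206 (working shown to 5 dp, full precision carried).
So 1 − D = 0.70794, i.e. 0.708 to 3 decimal places.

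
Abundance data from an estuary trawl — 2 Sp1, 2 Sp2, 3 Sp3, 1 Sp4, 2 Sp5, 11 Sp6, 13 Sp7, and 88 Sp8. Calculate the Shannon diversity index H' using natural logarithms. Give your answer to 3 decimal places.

Total N = 2+2+3+1+2+11+13+88 = 122, so the proportions are 0.01639, 0.01639, 0.02459, 0.0082, 0.01639, 0.09016, 0.10656, 0.72131 (working shown to 5 dp, full precision carried).
Each pᵢ ln pᵢ term: 0.01639×(-4.11087)=-0.06739, 0.01639×(-4.11087)=-0.06739, 0.02459×(-3.70541)=-0.09112, 0.0082×(-4.80402)=-0.03938, 0.01639×(-4.11087)=-0.06739, 0.09016×(-2.40613)=-0.21695, 0.10656×(-2.23907)=-0.23859, 0.72131×(-0.32668)=-0.23564.
Sum = -1.02384, so H' = 1.024.

1.024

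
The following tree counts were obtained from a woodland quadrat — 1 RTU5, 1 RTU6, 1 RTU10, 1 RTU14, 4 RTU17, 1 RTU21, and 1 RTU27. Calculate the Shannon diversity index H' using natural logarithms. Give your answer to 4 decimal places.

Total N = 1+1+1+1+4+1+1 = 10, so the proportions are 0.1, 0.1, 0.1, 0.1, 0.4, 0.1, 0.1 (working shown to 6 dp, full precision carried).
Each pᵢ ln pᵢ term: 0.1×(-2.302585)=-0.230259, 0.1×(-2.302585)=-0.230259, 0.1×(-2.302585)=-0.230259, 0.1×(-2.302585)=-0.230259, 0.4×(-0.916291)=-0.366516, 0.1×(-2.302585)=-0.230259, 0.1×(-2.302585)=-0.230259.
Sum = -1.748067, so H' = 1.7481.

1.7481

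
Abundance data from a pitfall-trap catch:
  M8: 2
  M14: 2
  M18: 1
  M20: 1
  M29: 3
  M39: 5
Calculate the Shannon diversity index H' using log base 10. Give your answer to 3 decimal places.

Total N = 2+2+1+1+3+5 = 14, so the proportions are 0.14286, 0.14286, 0.07143, 0.07143, 0.21429, 0.35714 (working shown to 5 dp, full precision carried).
Each pᵢ log₁₀ pᵢ term: 0.14286×(-0.84510)=-0.12073, 0.14286×(-0.84510)=-0.12073, 0.07143×(-1.14613)=-0.08187, 0.07143×(-1.14613)=-0.08187, 0.21429×(-0.66901)=-0.14336, 0.35714×(-0.44716)=-0.15970.
Sum = -0.70825, so H' = 0.708.

0.708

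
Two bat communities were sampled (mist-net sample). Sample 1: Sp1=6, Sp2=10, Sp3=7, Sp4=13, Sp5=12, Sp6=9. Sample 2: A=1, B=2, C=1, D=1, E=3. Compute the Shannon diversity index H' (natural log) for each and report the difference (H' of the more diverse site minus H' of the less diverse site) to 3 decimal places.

0.262

Sample 1: N=57, proportions 0.105263, 0.175439, 0.122807, 0.22807, 0.210526, 0.157895, giving H' = 1.756454 (working shown to 6 dp, full precision carried).
Sample 2: N=8, proportions 0.125, 0.25, 0.125, 0.125, 0.375, giving H' = 1.494175.
Difference = |1.756454 − 1.494175| = 0.262279, i.e. 0.262 to 3 decimal places.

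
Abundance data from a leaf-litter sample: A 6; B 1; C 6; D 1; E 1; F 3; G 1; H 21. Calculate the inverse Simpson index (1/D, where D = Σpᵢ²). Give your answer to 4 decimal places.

Total N = 6+1+6+1+1+3+1+21 = 40, so the proportions are 0.15, 0.025, 0.15, 0.025, 0.025, 0.075, 0.025, 0.525 (working shown to 7 dp, full precision carried).
D = 0.15² + 0.025² + 0.15² + 0.025² + 0.025² + 0.075² + 0.025² + 0.525² = 0.0225000 + 0.0006250 + 0.0225000 + 0.0006250 + 0.0006250 + 0.0056250 + 0.0006250 + 0.2756250 = 0.3287500.
So 1/D = 3.041825, i.e. 3.0418 to 4 decimal places.

3.0418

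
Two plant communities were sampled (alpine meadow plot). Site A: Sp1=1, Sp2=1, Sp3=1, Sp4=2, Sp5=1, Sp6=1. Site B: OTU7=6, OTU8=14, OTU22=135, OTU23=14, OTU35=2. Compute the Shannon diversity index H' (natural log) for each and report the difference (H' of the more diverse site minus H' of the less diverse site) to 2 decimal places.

Site A: N=7, proportions 0.1429, 0.1429, 0.1429, 0.2857, 0.1429, 0.1429, giving H' = 1.7479 (working shown to 4 dp, full precision carried).
Site B: N=171, proportions 0.0351, 0.0819, 0.7895, 0.0819, 0.0117, giving H' = 0.7660.
Difference = |1.7479 − 0.7660| = 0.9819, i.e. 0.98 to 2 decimal places.

0.98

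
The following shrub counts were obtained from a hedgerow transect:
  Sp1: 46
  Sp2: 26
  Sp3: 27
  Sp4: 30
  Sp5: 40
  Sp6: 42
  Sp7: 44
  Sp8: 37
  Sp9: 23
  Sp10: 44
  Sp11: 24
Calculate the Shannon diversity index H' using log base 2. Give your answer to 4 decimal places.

Total N = 46+26+27+30+40+42+44+37+23+44+24 = 383, so the proportions are 0.120104, 0.067885, 0.070496, 0.078329, 0.104439, 0.109661, 0.114883, 0.096606, 0.060052, 0.114883, 0.062663 (working shown to 6 dp, full precision carried).
Each pᵢ log₂ pᵢ term: 0.120104×(-3.057639)=-0.367236, 0.067885×(-3.880761)=-0.263446, 0.070496×(-3.826313)=-0.269740, 0.078329×(-3.674310)=-0.287805, 0.104439×(-3.259272)=-0.340394, 0.109661×(-3.188883)=-0.349695, 0.114883×(-3.121769)=-0.358637, 0.096606×(-3.371747)=-0.325730, 0.060052×(-4.057639)=-0.243670, 0.114883×(-3.121769)=-0.358637, 0.062663×(-3.996238)=-0.250417.
Sum = -3.415406, so H' = 3.4154.

3.4154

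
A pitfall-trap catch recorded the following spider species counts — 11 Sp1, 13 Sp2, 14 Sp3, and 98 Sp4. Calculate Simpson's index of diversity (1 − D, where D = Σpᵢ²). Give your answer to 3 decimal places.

0.454

Total N = 11+13+14+98 = 136, so the proportions are 0.08088, 0.09559, 0.10294, 0.72059 (working shown to 5 dp, full precision carried).
D = 0.08088² + 0.09559² + 0.10294² + 0.72059² = 0.00654 + 0.00914 + 0.01060 + 0.51925 = 0.54552.
So 1 − D = 0.45448, i.e. 0.454 to 3 decimal places.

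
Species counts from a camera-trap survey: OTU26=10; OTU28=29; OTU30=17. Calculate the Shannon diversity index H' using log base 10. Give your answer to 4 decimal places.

0.4388

Total N = 10+29+17 = 56, so the proportions are 0.178571, 0.517857, 0.303571 (working shown to 6 dp, full precision carried).
Each pᵢ log₁₀ pᵢ term: 0.178571×(-0.748188)=-0.133605, 0.517857×(-0.285790)=-0.147998, 0.303571×(-0.517739)=-0.157171.
Sum = -0.438774, so H' = 0.4388.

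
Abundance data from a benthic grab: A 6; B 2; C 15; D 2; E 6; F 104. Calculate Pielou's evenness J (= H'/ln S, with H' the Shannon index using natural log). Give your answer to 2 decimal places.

Total N = 6+2+15+2+6+104 = 135, so the proportions are 0.0444, 0.0148, 0.1111, 0.0148, 0.0444, 0.7704 (working shown to 4 dp, full precision carried).
H' = −Σ pᵢ ln pᵢ = −((-0.1384) + (-0.0624) + (-0.2441) + (-0.0624) + (-0.1384) + (-0.2010)) = 0.8467.
With S = 6 species, ln S = 1.7918, so J = 0.8467/1.7918 = 0.4725, i.e. 0.47 to 2 decimal places.

0.47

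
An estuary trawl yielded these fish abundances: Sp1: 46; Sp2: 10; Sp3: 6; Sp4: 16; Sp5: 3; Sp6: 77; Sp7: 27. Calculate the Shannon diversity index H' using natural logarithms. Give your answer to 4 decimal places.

Total N = 46+10+6+16+3+77+27 = 185, so the proportions are 0.248649, 0.054054, 0.032432, 0.086486, 0.016216, 0.416216, 0.145946 (working shown to 6 dp, full precision carried).
Each pᵢ ln pᵢ term: 0.248649×(-1.391714)=-0.346048, 0.054054×(-2.917771)=-0.157717, 0.032432×(-3.428596)=-0.111198, 0.086486×(-2.447767)=-0.211699, 0.016216×(-4.121744)=-0.066839, 0.416216×(-0.876550)=-0.364834, 0.145946×(-1.924519)=-0.280876.
Sum = -1.539211, so H' = 1.5392.

1.5392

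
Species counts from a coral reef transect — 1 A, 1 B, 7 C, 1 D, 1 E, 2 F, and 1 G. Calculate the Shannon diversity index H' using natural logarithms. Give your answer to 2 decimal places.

Total N = 1+1+7+1+1+2+1 = 14, so the proportions are 0.0714, 0.0714, 0.5, 0.0714, 0.0714, 0.1429, 0.0714 (working shown to 4 dp, full precision carried).
Each pᵢ ln pᵢ term: 0.0714×(-2.6391)=-0.1885, 0.0714×(-2.6391)=-0.1885, 0.5×(-0.6931)=-0.3466, 0.0714×(-2.6391)=-0.1885, 0.0714×(-2.6391)=-0.1885, 0.1429×(-1.9459)=-0.2780, 0.0714×(-2.6391)=-0.1885.
Sum = -1.5671, so H' = 1.57.

1.57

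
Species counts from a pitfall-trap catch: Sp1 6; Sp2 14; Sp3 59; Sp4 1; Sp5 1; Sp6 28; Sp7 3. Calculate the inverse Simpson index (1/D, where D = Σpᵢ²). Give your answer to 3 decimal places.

Total N = 6+14+59+1+1+28+3 = 112, so the proportions are 0.053571, 0.125, 0.526786, 0.008929, 0.008929, 0.25, 0.026786 (working shown to 6 dp, full precision carried).
D = 0.053571² + 0.125² + 0.526786² + 0.008929² + 0.008929² + 0.25² + 0.026786² = 0.002870 + 0.015625 + 0.277503 + 0.000080 + 0.000080 + 0.062500 + 0.000717 = 0.359375.
So 1/D = 2.78261, i.e. 2.783 to 3 decimal places.

2.783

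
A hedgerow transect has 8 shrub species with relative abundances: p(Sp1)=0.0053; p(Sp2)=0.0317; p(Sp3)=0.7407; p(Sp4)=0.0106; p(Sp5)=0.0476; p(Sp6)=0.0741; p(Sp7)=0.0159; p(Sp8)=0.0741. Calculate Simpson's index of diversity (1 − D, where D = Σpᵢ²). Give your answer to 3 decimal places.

0.437

D = 0.0053² + 0.0317² + 0.7407² + 0.0106² + 0.0476² + 0.0741² + 0.0159² + 0.0741² = 0.00003 + 0.00100 + 0.54864 + 0.00011 + 0.00227 + 0.00549 + 0.00025 + 0.00549 = 0.56328 (working shown to 5 dp, full precision carried).
So 1 − D = 0.43672, i.e. 0.437 to 3 decimal places.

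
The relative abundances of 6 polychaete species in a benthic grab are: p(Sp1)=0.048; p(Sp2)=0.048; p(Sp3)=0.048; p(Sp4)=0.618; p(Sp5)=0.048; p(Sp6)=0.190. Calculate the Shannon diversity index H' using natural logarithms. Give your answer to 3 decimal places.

Each pᵢ ln pᵢ term (working shown to 5 dp, full precision carried): 0.048×(-3.03655)=-0.14575, 0.048×(-3.03655)=-0.14575, 0.048×(-3.03655)=-0.14575, 0.618×(-0.48127)=-0.29742, 0.048×(-3.03655)=-0.14575, 0.19×(-1.66073)=-0.31554.
Sum = -1.19598, so H' = 1.196.

1.196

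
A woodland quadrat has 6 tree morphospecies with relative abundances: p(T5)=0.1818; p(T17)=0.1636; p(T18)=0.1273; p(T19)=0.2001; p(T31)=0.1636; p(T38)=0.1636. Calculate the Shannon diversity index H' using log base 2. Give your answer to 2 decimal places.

2.57

Each pᵢ log₂ pᵢ term (working shown to 4 dp, full precision carried): 0.1818×(-2.4596)=-0.4472, 0.1636×(-2.6118)=-0.4273, 0.1273×(-2.9737)=-0.3786, 0.2001×(-2.3212)=-0.4645, 0.1636×(-2.6118)=-0.4273, 0.1636×(-2.6118)=-0.4273.
Sum = -2.5720, so H' = 2.57.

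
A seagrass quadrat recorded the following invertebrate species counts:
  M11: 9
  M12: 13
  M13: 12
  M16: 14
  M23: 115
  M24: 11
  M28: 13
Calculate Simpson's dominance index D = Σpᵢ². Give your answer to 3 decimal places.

0.403

Total N = 9+13+12+14+115+11+13 = 187, so the proportions are 0.04813, 0.06952, 0.06417, 0.07487, 0.61497, 0.05882, 0.06952 (working shown to 5 dp, full precision carried).
D = 0.04813² + 0.06952² + 0.06417² + 0.07487² + 0.61497² + 0.05882² + 0.06952² = 0.00232 + 0.00483 + 0.00412 + 0.00560 + 0.37819 + 0.00346 + 0.00483 = 0.40336.
To 3 decimal places, D = 0.403.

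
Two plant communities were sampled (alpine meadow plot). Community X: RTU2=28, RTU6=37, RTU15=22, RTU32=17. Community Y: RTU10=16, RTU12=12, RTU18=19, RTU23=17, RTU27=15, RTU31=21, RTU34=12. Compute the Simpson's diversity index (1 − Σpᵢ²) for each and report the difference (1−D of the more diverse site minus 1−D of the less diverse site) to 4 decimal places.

Community X: N=104, proportions 0.269231, 0.355769, 0.211538, 0.163462, giving 1−D = 0.729475 (working shown to 6 dp, full precision carried).
Community Y: N=112, proportions 0.142857, 0.107143, 0.169643, 0.151786, 0.133929, 0.1875, 0.107143, giving 1−D = 0.851722.
Difference = |0.729475 − 0.851722| = 0.122247, i.e. 0.1222 to 4 decimal places.

0.1222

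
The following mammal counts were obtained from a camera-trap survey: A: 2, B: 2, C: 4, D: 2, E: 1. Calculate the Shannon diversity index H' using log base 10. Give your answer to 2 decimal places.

0.66

Total N = 2+2+4+2+1 = 11, so the proportions are 0.1818, 0.1818, 0.3636, 0.1818, 0.0909 (working shown to 4 dp, full precision carried).
Each pᵢ log₁₀ pᵢ term: 0.1818×(-0.7404)=-0.1346, 0.1818×(-0.7404)=-0.1346, 0.3636×(-0.4393)=-0.1598, 0.1818×(-0.7404)=-0.1346, 0.0909×(-1.0414)=-0.0947.
Sum = -0.6583, so H' = 0.66.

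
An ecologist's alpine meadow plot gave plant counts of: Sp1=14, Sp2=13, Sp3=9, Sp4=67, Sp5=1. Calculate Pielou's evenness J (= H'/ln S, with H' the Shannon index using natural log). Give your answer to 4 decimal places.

0.6646

Total N = 14+13+9+67+1 = 104, so the proportions are 0.134615, 0.125, 0.086538, 0.644231, 0.009615 (working shown to 6 dp, full precision carried).
H' = −Σ pᵢ ln pᵢ = −((-0.269949) + (-0.259930) + (-0.211774) + (-0.283267) + (-0.044658)) = 1.069578.
With S = 5 species, ln S = 1.609438, so J = 1.069578/1.609438 = 0.664566, i.e. 0.6646 to 4 decimal places.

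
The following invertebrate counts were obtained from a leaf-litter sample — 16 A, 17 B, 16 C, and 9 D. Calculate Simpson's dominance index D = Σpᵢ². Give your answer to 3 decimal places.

Total N = 16+17+16+9 = 58, so the proportions are 0.27586, 0.2931, 0.27586, 0.15517 (working shown to 5 dp, full precision carried).
D = 0.27586² + 0.2931² + 0.27586² + 0.15517² = 0.07610 + 0.08591 + 0.07610 + 0.02408 = 0.26219.
To 3 decimal places, D = 0.262.

0.262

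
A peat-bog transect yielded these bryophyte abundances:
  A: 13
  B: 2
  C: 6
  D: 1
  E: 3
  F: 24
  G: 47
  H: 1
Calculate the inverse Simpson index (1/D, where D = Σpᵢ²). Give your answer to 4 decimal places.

Total N = 13+2+6+1+3+24+47+1 = 97, so the proportions are 0.1340206, 0.0206186, 0.0618557, 0.0103093, 0.0309278, 0.2474227, 0.4845361, 0.0103093 (working shown to 7 dp, full precision carried).
D = 0.1340206² + 0.0206186² + 0.0618557² + 0.0103093² + 0.0309278² + 0.2474227² + 0.4845361² + 0.0103093² = 0.0179615 + 0.0004251 + 0.0038261 + 0.0001063 + 0.0009565 + 0.0612180 + 0.2347752 + 0.0001063 = 0.3193751.
So 1/D = 3.131115, i.e. 3.1311 to 4 decimal places.

3.1311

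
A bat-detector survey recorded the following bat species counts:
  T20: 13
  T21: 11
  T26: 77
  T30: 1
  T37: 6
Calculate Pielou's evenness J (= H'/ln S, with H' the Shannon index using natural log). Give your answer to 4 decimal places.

0.5795

Total N = 13+11+77+1+6 = 108, so the proportions are 0.12037, 0.101852, 0.712963, 0.009259, 0.055556 (working shown to 6 dp, full precision carried).
H' = −Σ pᵢ ln pᵢ = −((-0.254846) + (-0.232654) + (-0.241214) + (-0.043353) + (-0.160576)) = 0.932643.
With S = 5 species, ln S = 1.609438, so J = 0.932643/1.609438 = 0.579483, i.e. 0.5795 to 4 decimal places.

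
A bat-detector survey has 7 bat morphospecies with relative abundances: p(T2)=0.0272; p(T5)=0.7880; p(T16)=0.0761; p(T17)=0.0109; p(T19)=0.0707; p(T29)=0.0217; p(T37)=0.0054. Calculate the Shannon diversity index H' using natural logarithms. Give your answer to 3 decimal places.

0.830

Each pᵢ ln pᵢ term (working shown to 5 dp, full precision carried): 0.0272×(-3.60454)=-0.09804, 0.788×(-0.23826)=-0.18775, 0.0761×(-2.57571)=-0.19601, 0.0109×(-4.51899)=-0.04926, 0.0707×(-2.64931)=-0.18731, 0.0217×(-3.83044)=-0.08312, 0.0054×(-5.22136)=-0.02820.
Sum = -0.82968, so H' = 0.830.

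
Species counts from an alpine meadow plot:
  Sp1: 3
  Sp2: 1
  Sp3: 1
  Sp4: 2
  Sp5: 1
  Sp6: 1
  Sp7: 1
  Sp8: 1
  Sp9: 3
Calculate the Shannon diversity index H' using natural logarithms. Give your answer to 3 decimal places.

2.069

Total N = 3+1+1+2+1+1+1+1+3 = 14, so the proportions are 0.21429, 0.07143, 0.07143, 0.14286, 0.07143, 0.07143, 0.07143, 0.07143, 0.21429 (working shown to 5 dp, full precision carried).
Each pᵢ ln pᵢ term: 0.21429×(-1.54045)=-0.33010, 0.07143×(-2.63906)=-0.18850, 0.07143×(-2.63906)=-0.18850, 0.14286×(-1.94591)=-0.27799, 0.07143×(-2.63906)=-0.18850, 0.07143×(-2.63906)=-0.18850, 0.07143×(-2.63906)=-0.18850, 0.07143×(-2.63906)=-0.18850, 0.21429×(-1.54045)=-0.33010.
Sum = -2.06920, so H' = 2.069.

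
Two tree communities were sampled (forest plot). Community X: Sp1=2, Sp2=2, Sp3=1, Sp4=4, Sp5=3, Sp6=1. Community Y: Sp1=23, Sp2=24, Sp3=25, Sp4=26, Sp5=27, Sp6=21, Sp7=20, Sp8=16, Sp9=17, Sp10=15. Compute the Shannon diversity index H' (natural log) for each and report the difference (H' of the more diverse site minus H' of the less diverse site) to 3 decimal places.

Community X: N=13, proportions 0.15385, 0.15385, 0.07692, 0.30769, 0.23077, 0.07692, giving H' = 1.67160 (working shown to 5 dp, full precision carried).
Community Y: N=214, proportions 0.10748, 0.11215, 0.11682, 0.1215, 0.12617, 0.09813, 0.09346, 0.07477, 0.07944, 0.07009, giving H' = 2.28394.
Difference = |1.67160 − 2.28394| = 0.61234, i.e. 0.612 to 3 decimal places.

0.612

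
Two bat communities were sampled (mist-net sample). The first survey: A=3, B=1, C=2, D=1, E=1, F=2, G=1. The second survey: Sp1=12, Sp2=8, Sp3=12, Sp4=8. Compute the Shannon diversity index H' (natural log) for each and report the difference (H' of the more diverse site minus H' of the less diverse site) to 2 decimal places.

0.48

The first survey: N=11, proportions 0.27273, 0.09091, 0.18182, 0.09091, 0.09091, 0.18182, 0.09091, giving H' = 1.84622 (working shown to 5 dp, full precision carried).
The second survey: N=40, proportions 0.3, 0.2, 0.3, 0.2, giving H' = 1.36616.
Difference = |1.84622 − 1.36616| = 0.48006, i.e. 0.48 to 2 decimal places.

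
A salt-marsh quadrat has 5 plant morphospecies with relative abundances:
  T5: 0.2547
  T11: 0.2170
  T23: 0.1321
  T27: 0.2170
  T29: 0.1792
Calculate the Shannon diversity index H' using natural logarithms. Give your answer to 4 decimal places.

1.5869

Each pᵢ ln pᵢ term (working shown to 6 dp, full precision carried): 0.2547×(-1.367669)=-0.348345, 0.217×(-1.527858)=-0.331545, 0.1321×(-2.024196)=-0.267396, 0.217×(-1.527858)=-0.331545, 0.1792×(-1.719253)=-0.308090.
Sum = -1.586922, so H' = 1.5869.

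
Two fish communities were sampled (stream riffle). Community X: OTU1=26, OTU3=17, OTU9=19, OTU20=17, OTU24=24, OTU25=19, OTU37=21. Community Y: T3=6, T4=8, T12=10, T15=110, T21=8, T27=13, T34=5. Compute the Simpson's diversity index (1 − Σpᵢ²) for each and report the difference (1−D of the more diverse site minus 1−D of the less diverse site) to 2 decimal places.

Community X: N=143, proportions 0.181818, 0.118881, 0.132867, 0.118881, 0.167832, 0.132867, 0.146853, giving 1−D = 0.853636 (working shown to 6 dp, full precision carried).
Community Y: N=160, proportions 0.0375, 0.05, 0.0625, 0.6875, 0.05, 0.08125, 0.03125, giving 1−D = 0.509453.
Difference = |0.853636 − 0.509453| = 0.344183, i.e. 0.34 to 2 decimal places.

0.34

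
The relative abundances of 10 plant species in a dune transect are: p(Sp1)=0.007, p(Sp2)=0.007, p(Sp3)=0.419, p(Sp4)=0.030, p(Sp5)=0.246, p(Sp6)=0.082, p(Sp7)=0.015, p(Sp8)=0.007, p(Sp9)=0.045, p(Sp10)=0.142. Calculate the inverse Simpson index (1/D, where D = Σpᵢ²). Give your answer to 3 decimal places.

3.756

D = 0.007² + 0.007² + 0.419² + 0.03² + 0.246² + 0.082² + 0.015² + 0.007² + 0.045² + 0.142² = 0.0000490 + 0.0000490 + 0.1755610 + 0.0009000 + 0.0605160 + 0.0067240 + 0.0002250 + 0.0000490 + 0.0020250 + 0.0201640 = 0.2662620 (working shown to 7 dp, full precision carried).
So 1/D = 3.75570, i.e. 3.756 to 3 decimal places.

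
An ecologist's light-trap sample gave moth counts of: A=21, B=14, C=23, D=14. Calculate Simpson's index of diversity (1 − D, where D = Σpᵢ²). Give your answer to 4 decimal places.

0.7373

Total N = 21+14+23+14 = 72, so the proportions are 0.291667, 0.194444, 0.319444, 0.194444 (working shown to 6 dp, full precision carried).
D = 0.291667² + 0.194444² + 0.319444² + 0.194444² = 0.085069 + 0.037809 + 0.102045 + 0.037809 = 0.262731.
So 1 − D = 0.737269, i.e. 0.7373 to 4 decimal places.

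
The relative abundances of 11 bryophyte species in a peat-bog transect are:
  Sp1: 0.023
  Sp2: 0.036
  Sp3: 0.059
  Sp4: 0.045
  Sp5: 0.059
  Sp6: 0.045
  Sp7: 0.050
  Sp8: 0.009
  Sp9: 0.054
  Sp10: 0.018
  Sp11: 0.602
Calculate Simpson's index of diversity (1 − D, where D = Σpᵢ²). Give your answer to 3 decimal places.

D = 0.023² + 0.036² + 0.059² + 0.045² + 0.059² + 0.045² + 0.05² + 0.009² + 0.054² + 0.018² + 0.602² = 0.00053 + 0.00130 + 0.00348 + 0.00202 + 0.00348 + 0.00202 + 0.00250 + 0.00008 + 0.00292 + 0.00032 + 0.36240 = 0.38106 (working shown to 5 dp, full precision carried).
So 1 − D = 0.61894, i.e. 0.619 to 3 decimal places.

0.619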